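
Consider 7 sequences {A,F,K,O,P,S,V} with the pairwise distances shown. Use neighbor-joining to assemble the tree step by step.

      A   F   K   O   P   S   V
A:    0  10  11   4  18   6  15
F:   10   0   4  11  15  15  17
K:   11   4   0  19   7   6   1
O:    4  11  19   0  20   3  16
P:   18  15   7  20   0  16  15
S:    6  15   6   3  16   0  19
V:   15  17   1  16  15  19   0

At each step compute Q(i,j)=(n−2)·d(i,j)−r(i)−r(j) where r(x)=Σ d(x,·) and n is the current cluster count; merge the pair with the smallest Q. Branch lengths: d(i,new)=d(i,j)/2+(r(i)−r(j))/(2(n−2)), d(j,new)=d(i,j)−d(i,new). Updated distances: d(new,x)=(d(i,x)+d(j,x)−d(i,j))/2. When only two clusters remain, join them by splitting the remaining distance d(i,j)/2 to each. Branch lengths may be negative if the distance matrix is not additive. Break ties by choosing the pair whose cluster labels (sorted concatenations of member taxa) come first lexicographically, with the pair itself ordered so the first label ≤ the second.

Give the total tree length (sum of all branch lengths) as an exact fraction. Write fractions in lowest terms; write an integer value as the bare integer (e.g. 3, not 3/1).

241/8

iteration 1: select K,V (d=1, Q=-126); attach at lengths (-3, 4); label the merged cluster KV
  updated: d(A,KV)=25/2, d(F,KV)=10, d(KV,O)=17, d(KV,P)=21/2, d(KV,S)=12
iteration 2: select KV,P (d=21/2, Q=-199/2); attach at lengths (49/16, 119/16); label the merged cluster KPV
  updated: d(A,KPV)=10, d(F,KPV)=29/4, d(KPV,O)=53/4, d(KPV,S)=35/4
iteration 3: select F,KPV (d=29/4, Q=-243/4); attach at lengths (103/24, 71/24); label the merged cluster FKPV
  updated: d(A,FKPV)=51/8, d(FKPV,O)=17/2, d(FKPV,S)=33/4
iteration 4: select A,FKPV (d=51/8, Q=-107/4); attach at lengths (3/2, 39/8); label the merged cluster AFKPV
  updated: d(AFKPV,O)=49/16, d(AFKPV,S)=63/16
iteration 5: select AFKPV,O (d=49/16, Q=-10); attach at lengths (2, 17/16); label the merged cluster AFKOPV
  updated: d(AFKOPV,S)=31/16
iteration 6: select AFKOPV,S (d=31/16); attach at lengths (31/32, 31/32); label the merged cluster AFKOPSV
final tree: (((A:3/2,(F:103/24,((K:-3,V:4):49/16,P:119/16):71/24):39/8):2,O:17/16):31/32,S:31/32)
total length: 241/8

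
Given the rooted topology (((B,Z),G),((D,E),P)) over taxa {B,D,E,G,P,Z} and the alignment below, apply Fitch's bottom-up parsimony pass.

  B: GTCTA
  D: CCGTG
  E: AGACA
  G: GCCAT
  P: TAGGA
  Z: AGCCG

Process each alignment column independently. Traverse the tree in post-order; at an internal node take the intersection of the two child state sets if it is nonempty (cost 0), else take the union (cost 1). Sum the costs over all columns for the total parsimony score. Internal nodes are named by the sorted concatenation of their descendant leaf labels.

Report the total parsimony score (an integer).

17

[col 0] BZ: children B:{G}, Z:{A} ∪→ {A,G}; cost 1
[col 0] BGZ: children BZ:{A,G}, G:{G} ∩→ {G}; cost 0
[col 0] DE: children D:{C}, E:{A} ∪→ {A,C}; cost 1
[col 0] DEP: children DE:{A,C}, P:{T} ∪→ {A,C,T}; cost 1
[col 0] BDEGPZ: children BGZ:{G}, DEP:{A,C,T} ∪→ {A,C,G,T}; cost 1
[col 1] BZ: children B:{T}, Z:{G} ∪→ {G,T}; cost 1
[col 1] BGZ: children BZ:{G,T}, G:{C} ∪→ {C,G,T}; cost 1
[col 1] DE: children D:{C}, E:{G} ∪→ {C,G}; cost 1
[col 1] DEP: children DE:{C,G}, P:{A} ∪→ {A,C,G}; cost 1
[col 1] BDEGPZ: children BGZ:{C,G,T}, DEP:{A,C,G} ∩→ {C,G}; cost 0
[col 2] BZ: children B:{C}, Z:{C} ∩→ {C}; cost 0
[col 2] BGZ: children BZ:{C}, G:{C} ∩→ {C}; cost 0
[col 2] DE: children D:{G}, E:{A} ∪→ {A,G}; cost 1
[col 2] DEP: children DE:{A,G}, P:{G} ∩→ {G}; cost 0
[col 2] BDEGPZ: children BGZ:{C}, DEP:{G} ∪→ {C,G}; cost 1
[col 3] BZ: children B:{T}, Z:{C} ∪→ {C,T}; cost 1
[col 3] BGZ: children BZ:{C,T}, G:{A} ∪→ {A,C,T}; cost 1
[col 3] DE: children D:{T}, E:{C} ∪→ {C,T}; cost 1
[col 3] DEP: children DE:{C,T}, P:{G} ∪→ {C,G,T}; cost 1
[col 3] BDEGPZ: children BGZ:{A,C,T}, DEP:{C,G,T} ∩→ {C,T}; cost 0
[col 4] BZ: children B:{A}, Z:{G} ∪→ {A,G}; cost 1
[col 4] BGZ: children BZ:{A,G}, G:{T} ∪→ {A,G,T}; cost 1
[col 4] DE: children D:{G}, E:{A} ∪→ {A,G}; cost 1
[col 4] DEP: children DE:{A,G}, P:{A} ∩→ {A}; cost 0
[col 4] BDEGPZ: children BGZ:{A,G,T}, DEP:{A} ∩→ {A}; cost 0
per-site changes: [4, 4, 2, 4, 3]; total = 17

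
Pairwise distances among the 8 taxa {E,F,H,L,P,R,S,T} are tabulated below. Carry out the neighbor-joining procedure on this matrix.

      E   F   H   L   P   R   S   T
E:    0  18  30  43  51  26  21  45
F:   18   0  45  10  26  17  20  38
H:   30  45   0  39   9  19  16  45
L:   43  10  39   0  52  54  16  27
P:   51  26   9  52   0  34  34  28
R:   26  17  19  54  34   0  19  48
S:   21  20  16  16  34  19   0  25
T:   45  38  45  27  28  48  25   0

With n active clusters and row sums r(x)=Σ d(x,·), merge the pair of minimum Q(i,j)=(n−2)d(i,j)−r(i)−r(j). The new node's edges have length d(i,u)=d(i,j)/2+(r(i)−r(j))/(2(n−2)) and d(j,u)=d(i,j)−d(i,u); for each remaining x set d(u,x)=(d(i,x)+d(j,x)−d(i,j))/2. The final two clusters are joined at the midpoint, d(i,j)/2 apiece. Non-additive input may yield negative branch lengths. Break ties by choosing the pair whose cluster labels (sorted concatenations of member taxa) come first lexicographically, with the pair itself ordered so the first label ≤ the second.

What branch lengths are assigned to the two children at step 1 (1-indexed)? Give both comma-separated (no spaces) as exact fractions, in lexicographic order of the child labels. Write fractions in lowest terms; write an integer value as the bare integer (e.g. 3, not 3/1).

iteration 1: select H,P (d=9, Q=-383); attach at lengths (23/12, 85/12); label the merged cluster HP
  updated: d(E,HP)=36, d(F,HP)=31, d(HP,L)=41, d(HP,R)=22, d(HP,S)=41/2, d(HP,T)=32
iteration 2: select F,L (d=10, Q=-275); attach at lengths (-7/10, 107/10); label the merged cluster FL
  updated: d(E,FL)=51/2, d(FL,HP)=31, d(FL,R)=61/2, d(FL,S)=13, d(FL,T)=55/2
iteration 3: select HP,R (d=22, Q=-199); attach at lengths (21/2, 23/2); label the merged cluster HPR
  updated: d(E,HPR)=20, d(FL,HPR)=79/4, d(HPR,S)=35/4, d(HPR,T)=29
iteration 4: select FL,T (d=55/2, Q=-519/4); attach at lengths (167/24, 493/24); label the merged cluster FLT
  updated: d(E,FLT)=43/2, d(FLT,HPR)=85/8, d(FLT,S)=21/4
iteration 5: select E,HPR (d=20, Q=-495/8); attach at lengths (505/32, 135/32); label the merged cluster EHPR
  updated: d(EHPR,FLT)=97/16, d(EHPR,S)=39/8
iteration 6: select EHPR,FLT (d=97/16, Q=-259/16); attach at lengths (91/32, 103/32); label the merged cluster EFHLPRT
  updated: d(EFHLPRT,S)=65/32
iteration 7: select EFHLPRT,S (d=65/32); attach at lengths (65/64, 65/64); label the merged cluster EFHLPRST
final tree: (((E:505/32,((H:23/12,P:85/12):21/2,R:23/2):135/32):91/32,((F:-7/10,L:107/10):167/24,T:493/24):103/32):65/64,S:65/64)
total length: 3091/32

23/12,85/12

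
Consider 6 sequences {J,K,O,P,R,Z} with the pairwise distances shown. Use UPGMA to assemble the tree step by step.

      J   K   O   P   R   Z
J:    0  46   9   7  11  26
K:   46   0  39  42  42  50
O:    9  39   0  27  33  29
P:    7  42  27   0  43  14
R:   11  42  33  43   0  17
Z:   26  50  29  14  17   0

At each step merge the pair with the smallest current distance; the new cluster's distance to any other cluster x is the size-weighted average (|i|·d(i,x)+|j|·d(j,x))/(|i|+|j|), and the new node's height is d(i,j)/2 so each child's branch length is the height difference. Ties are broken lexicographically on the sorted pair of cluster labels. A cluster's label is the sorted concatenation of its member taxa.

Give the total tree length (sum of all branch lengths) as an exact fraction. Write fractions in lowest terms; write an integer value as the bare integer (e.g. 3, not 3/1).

389/5

step 1: merge (J,P) at d=7; branch lengths J→7/2, P→7/2; new cluster JP
  updated: d(JP,K)=44, d(JP,O)=18, d(JP,R)=27, d(JP,Z)=20
step 2: merge (R,Z) at d=17; branch lengths R→17/2, Z→17/2; new cluster RZ
  updated: d(JP,RZ)=47/2, d(K,RZ)=46, d(O,RZ)=31
step 3: merge (JP,O) at d=18; branch lengths JP→11/2, O→9; new cluster JOP
  updated: d(JOP,K)=127/3, d(JOP,RZ)=26
step 4: merge (JOP,RZ) at d=26; branch lengths JOP→4, RZ→9/2; new cluster JOPRZ
  updated: d(JOPRZ,K)=219/5
step 5: merge (JOPRZ,K) at d=219/5; branch lengths JOPRZ→89/10, K→219/10; new cluster JKOPRZ
final tree: ((((J:7/2,P:7/2):11/2,O:9):4,(R:17/2,Z:17/2):9/2):89/10,K:219/10)
total length: 389/5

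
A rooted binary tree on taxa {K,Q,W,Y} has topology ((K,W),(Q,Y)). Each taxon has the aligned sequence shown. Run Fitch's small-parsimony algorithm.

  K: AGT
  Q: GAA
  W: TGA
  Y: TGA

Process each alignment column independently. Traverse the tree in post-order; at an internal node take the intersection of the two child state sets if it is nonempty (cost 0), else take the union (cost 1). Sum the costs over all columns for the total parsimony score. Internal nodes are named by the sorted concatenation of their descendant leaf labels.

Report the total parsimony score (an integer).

4

[col 0] KW: children K:{A}, W:{T} ∪→ {A,T}; cost 1
[col 0] QY: children Q:{G}, Y:{T} ∪→ {G,T}; cost 1
[col 0] KQWY: children KW:{A,T}, QY:{G,T} ∩→ {T}; cost 0
[col 1] KW: children K:{G}, W:{G} ∩→ {G}; cost 0
[col 1] QY: children Q:{A}, Y:{G} ∪→ {A,G}; cost 1
[col 1] KQWY: children KW:{G}, QY:{A,G} ∩→ {G}; cost 0
[col 2] KW: children K:{T}, W:{A} ∪→ {A,T}; cost 1
[col 2] QY: children Q:{A}, Y:{A} ∩→ {A}; cost 0
[col 2] KQWY: children KW:{A,T}, QY:{A} ∩→ {A}; cost 0
per-site changes: [2, 1, 1]; total = 4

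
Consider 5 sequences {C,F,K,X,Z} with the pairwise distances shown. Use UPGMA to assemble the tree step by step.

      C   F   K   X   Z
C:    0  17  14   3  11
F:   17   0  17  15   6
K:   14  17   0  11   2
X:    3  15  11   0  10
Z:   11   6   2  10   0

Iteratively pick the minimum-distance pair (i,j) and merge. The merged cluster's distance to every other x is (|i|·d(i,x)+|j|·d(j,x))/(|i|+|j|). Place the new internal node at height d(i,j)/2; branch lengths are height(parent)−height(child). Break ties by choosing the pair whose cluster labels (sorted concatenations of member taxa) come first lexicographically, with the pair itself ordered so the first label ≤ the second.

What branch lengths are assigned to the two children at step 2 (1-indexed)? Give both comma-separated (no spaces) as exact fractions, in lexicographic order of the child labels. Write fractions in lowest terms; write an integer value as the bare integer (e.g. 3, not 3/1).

iteration 1: select K,Z (d=2); attach at lengths (1, 1); label the merged cluster KZ
  updated: d(C,KZ)=25/2, d(F,KZ)=23/2, d(KZ,X)=21/2
iteration 2: select C,X (d=3); attach at lengths (3/2, 3/2); label the merged cluster CX
  updated: d(CX,F)=16, d(CX,KZ)=23/2
iteration 3: select CX,KZ (d=23/2); attach at lengths (17/4, 19/4); label the merged cluster CKXZ
  updated: d(CKXZ,F)=55/4
iteration 4: select CKXZ,F (d=55/4); attach at lengths (9/8, 55/8); label the merged cluster CFKXZ
final tree: (((C:3/2,X:3/2):17/4,(K:1,Z:1):19/4):9/8,F:55/8)
total length: 22

3/2,3/2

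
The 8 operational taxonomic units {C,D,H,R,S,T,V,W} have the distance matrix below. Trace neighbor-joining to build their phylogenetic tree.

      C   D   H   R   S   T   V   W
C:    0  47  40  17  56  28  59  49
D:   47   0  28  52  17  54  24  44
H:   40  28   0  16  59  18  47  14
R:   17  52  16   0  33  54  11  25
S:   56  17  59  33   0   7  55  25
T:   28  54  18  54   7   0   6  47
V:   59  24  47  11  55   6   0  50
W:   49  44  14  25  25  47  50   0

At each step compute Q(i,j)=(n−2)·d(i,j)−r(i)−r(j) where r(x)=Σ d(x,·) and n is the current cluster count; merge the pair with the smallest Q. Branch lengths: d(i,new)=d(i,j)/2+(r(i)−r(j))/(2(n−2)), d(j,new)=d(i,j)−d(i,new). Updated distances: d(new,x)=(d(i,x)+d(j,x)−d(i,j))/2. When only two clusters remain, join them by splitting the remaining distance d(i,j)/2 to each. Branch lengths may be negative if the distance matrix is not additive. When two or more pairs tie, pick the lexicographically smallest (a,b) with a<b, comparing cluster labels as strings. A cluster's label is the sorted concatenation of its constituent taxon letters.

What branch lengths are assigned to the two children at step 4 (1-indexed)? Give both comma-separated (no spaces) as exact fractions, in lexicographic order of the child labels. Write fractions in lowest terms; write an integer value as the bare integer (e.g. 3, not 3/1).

13/3,29/3

1. join T+V (d=6, Q=-430) ⇒ TV; edges |T|=-1/6, |V|=37/6
  updated: d(C,TV)=81/2, d(D,TV)=36, d(H,TV)=59/2, d(R,TV)=59/2, d(S,TV)=28, d(TV,W)=91/2
2. join D+S (d=17, Q=-357) ⇒ DS; edges |D|=91/10, |S|=79/10
  updated: d(C,DS)=43, d(DS,H)=35, d(DS,R)=34, d(DS,TV)=47/2, d(DS,W)=26
3. join C+R (d=17, Q=-243) ⇒ CR; edges |C|=17, |R|=0
  updated: d(CR,DS)=30, d(CR,H)=39/2, d(CR,TV)=53/2, d(CR,W)=57/2
4. join H+W (d=14, Q=-170) ⇒ HW; edges |H|=13/3, |W|=29/3
  updated: d(CR,HW)=17, d(DS,HW)=47/2, d(HW,TV)=61/2
5. join CR+HW (d=17, Q=-221/2) ⇒ CHRW; edges |CR|=73/8, |HW|=63/8
  updated: d(CHRW,DS)=73/4, d(CHRW,TV)=20
6. join CHRW+DS (d=73/4, Q=-247/4) ⇒ CDHRSW; edges |CHRW|=59/8, |DS|=87/8
  updated: d(CDHRSW,TV)=101/8
7. join CDHRSW+TV (d=101/8) ⇒ CDHRSTVW; edges |CDHRSW|=101/16, |TV|=101/16
final tree: ((((C:17,R:0):73/8,(H:13/3,W:29/3):63/8):59/8,(D:91/10,S:79/10):87/8):101/16,(T:-1/6,V:37/6):101/16)
total length: 815/8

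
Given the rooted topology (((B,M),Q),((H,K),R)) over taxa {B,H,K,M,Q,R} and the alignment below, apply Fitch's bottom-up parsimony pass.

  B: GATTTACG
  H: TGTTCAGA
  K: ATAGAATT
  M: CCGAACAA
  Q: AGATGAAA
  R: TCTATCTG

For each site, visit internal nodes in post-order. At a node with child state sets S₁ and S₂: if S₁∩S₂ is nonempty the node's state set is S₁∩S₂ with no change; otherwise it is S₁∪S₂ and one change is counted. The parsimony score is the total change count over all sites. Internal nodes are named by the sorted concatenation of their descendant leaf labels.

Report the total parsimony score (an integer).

BM@0: {G} ∪ {C} = {C,G} (union, +1)
BMQ@0: {C,G} ∪ {A} = {A,C,G} (union, +1)
HK@0: {T} ∪ {A} = {A,T} (union, +1)
HKR@0: {A,T} ∩ {T} = {T} (intersection, +0)
BHKMQR@0: {A,C,G} ∪ {T} = {A,C,G,T} (union, +1)
BM@1: {A} ∪ {C} = {A,C} (union, +1)
BMQ@1: {A,C} ∪ {G} = {A,C,G} (union, +1)
HK@1: {G} ∪ {T} = {G,T} (union, +1)
HKR@1: {G,T} ∪ {C} = {C,G,T} (union, +1)
BHKMQR@1: {A,C,G} ∩ {C,G,T} = {C,G} (intersection, +0)
BM@2: {T} ∪ {G} = {G,T} (union, +1)
BMQ@2: {G,T} ∪ {A} = {A,G,T} (union, +1)
HK@2: {T} ∪ {A} = {A,T} (union, +1)
HKR@2: {A,T} ∩ {T} = {T} (intersection, +0)
BHKMQR@2: {A,G,T} ∩ {T} = {T} (intersection, +0)
BM@3: {T} ∪ {A} = {A,T} (union, +1)
BMQ@3: {A,T} ∩ {T} = {T} (intersection, +0)
HK@3: {T} ∪ {G} = {G,T} (union, +1)
HKR@3: {G,T} ∪ {A} = {A,G,T} (union, +1)
BHKMQR@3: {T} ∩ {A,G,T} = {T} (intersection, +0)
BM@4: {T} ∪ {A} = {A,T} (union, +1)
BMQ@4: {A,T} ∪ {G} = {A,G,T} (union, +1)
HK@4: {C} ∪ {A} = {A,C} (union, +1)
HKR@4: {A,C} ∪ {T} = {A,C,T} (union, +1)
BHKMQR@4: {A,G,T} ∩ {A,C,T} = {A,T} (intersection, +0)
BM@5: {A} ∪ {C} = {A,C} (union, +1)
BMQ@5: {A,C} ∩ {A} = {A} (intersection, +0)
HK@5: {A} ∩ {A} = {A} (intersection, +0)
HKR@5: {A} ∪ {C} = {A,C} (union, +1)
BHKMQR@5: {A} ∩ {A,C} = {A} (intersection, +0)
BM@6: {C} ∪ {A} = {A,C} (union, +1)
BMQ@6: {A,C} ∩ {A} = {A} (intersection, +0)
HK@6: {G} ∪ {T} = {G,T} (union, +1)
HKR@6: {G,T} ∩ {T} = {T} (intersection, +0)
BHKMQR@6: {A} ∪ {T} = {A,T} (union, +1)
BM@7: {G} ∪ {A} = {A,G} (union, +1)
BMQ@7: {A,G} ∩ {A} = {A} (intersection, +0)
HK@7: {A} ∪ {T} = {A,T} (union, +1)
HKR@7: {A,T} ∪ {G} = {A,G,T} (union, +1)
BHKMQR@7: {A} ∩ {A,G,T} = {A} (intersection, +0)
per-site changes: [4, 4, 3, 3, 4, 2, 3, 3]; total = 26

26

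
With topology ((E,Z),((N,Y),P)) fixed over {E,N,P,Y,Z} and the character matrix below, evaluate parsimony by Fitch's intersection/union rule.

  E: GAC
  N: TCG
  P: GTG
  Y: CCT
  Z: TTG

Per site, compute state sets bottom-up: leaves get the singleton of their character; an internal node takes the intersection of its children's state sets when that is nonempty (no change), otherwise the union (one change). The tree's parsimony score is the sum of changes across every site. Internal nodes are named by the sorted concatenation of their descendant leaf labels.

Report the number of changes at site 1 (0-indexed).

2

site 0, node EZ: E={G} ∪ Z={T} → {G,T} (+1)
site 0, node NY: N={T} ∪ Y={C} → {C,T} (+1)
site 0, node NPY: NY={C,T} ∪ P={G} → {C,G,T} (+1)
site 0, node ENPYZ: EZ={G,T} ∩ NPY={C,G,T} → {G,T} (+0)
site 1, node EZ: E={A} ∪ Z={T} → {A,T} (+1)
site 1, node NY: N={C} ∩ Y={C} → {C} (+0)
site 1, node NPY: NY={C} ∪ P={T} → {C,T} (+1)
site 1, node ENPYZ: EZ={A,T} ∩ NPY={C,T} → {T} (+0)
site 2, node EZ: E={C} ∪ Z={G} → {C,G} (+1)
site 2, node NY: N={G} ∪ Y={T} → {G,T} (+1)
site 2, node NPY: NY={G,T} ∩ P={G} → {G} (+0)
site 2, node ENPYZ: EZ={C,G} ∩ NPY={G} → {G} (+0)
per-site changes: [3, 2, 2]; total = 7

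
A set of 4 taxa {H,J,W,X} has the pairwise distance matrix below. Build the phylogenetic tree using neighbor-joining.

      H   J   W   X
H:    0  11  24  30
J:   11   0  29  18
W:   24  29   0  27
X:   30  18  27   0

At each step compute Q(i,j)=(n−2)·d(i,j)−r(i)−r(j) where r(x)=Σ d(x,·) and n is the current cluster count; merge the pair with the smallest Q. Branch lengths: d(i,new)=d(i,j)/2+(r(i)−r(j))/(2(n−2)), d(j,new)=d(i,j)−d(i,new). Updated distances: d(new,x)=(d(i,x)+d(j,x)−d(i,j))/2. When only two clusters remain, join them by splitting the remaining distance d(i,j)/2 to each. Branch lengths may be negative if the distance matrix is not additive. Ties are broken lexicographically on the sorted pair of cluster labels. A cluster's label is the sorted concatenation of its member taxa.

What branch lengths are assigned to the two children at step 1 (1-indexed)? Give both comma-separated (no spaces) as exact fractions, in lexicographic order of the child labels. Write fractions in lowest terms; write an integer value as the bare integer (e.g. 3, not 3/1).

29/4,15/4

step 1: merge (H,J) at d=11, Q=-101; branch lengths H→29/4, J→15/4; new cluster HJ
  updated: d(HJ,W)=21, d(HJ,X)=37/2
step 2: merge (HJ,W) at d=21, Q=-133/2; branch lengths HJ→25/4, W→59/4; new cluster HJW
  updated: d(HJW,X)=49/4
step 3: merge (HJW,X) at d=49/4; branch lengths HJW→49/8, X→49/8; new cluster HJWX
final tree: (((H:29/4,J:15/4):25/4,W:59/4):49/8,X:49/8)
total length: 177/4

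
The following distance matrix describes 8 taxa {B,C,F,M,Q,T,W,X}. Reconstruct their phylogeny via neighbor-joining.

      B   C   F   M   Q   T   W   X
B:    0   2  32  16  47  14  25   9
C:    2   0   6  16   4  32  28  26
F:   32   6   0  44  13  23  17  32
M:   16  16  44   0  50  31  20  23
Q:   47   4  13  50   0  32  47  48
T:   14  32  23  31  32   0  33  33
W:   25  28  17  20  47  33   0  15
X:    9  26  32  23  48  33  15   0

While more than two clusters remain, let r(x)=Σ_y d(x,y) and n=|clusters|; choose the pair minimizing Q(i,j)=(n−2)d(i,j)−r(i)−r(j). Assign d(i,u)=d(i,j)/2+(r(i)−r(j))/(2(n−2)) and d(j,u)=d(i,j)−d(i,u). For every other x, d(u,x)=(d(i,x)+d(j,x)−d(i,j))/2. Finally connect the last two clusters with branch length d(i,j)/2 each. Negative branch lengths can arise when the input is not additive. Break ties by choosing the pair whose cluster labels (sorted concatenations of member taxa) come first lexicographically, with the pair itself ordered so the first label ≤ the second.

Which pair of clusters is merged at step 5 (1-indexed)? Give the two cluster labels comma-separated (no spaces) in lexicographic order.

iteration 1: select C,Q (d=4, Q=-331); attach at lengths (-103/12, 151/12); label the merged cluster CQ
  updated: d(B,CQ)=45/2, d(CQ,F)=15/2, d(CQ,M)=31, d(CQ,T)=30, d(CQ,W)=71/2, d(CQ,X)=35
iteration 2: select CQ,F (d=15/2, Q=-559/2); attach at lengths (87/20, 63/20); label the merged cluster CFQ
  updated: d(B,CFQ)=47/2, d(CFQ,M)=135/4, d(CFQ,T)=91/4, d(CFQ,W)=45/2, d(CFQ,X)=119/4
iteration 3: select CFQ,T (d=91/4, Q=-175); attach at lengths (179/16, 185/16); label the merged cluster CFQT
  updated: d(B,CFQT)=59/8, d(CFQT,M)=21, d(CFQT,W)=131/8, d(CFQT,X)=20
iteration 4: select B,CFQT (d=59/8, Q=-100); attach at lengths (59/24, 59/12); label the merged cluster BCFQT
  updated: d(BCFQT,M)=237/16, d(BCFQT,W)=17, d(BCFQT,X)=173/16
iteration 5: select BCFQT,M (d=237/16, Q=-1133/16); attach at lengths (231/64, 717/64); label the merged cluster BCFMQT
  updated: d(BCFMQT,W)=355/32, d(BCFMQT,X)=19/2
iteration 6: select BCFMQT,W (d=355/32, Q=-1139/32); attach at lengths (179/64, 531/64); label the merged cluster BCFMQTW
  updated: d(BCFMQTW,X)=429/64
iteration 7: select BCFMQTW,X (d=429/64); attach at lengths (429/128, 429/128); label the merged cluster BCFMQTWX
final tree: ((((B:59/24,(((C:-103/12,Q:151/12):87/20,F:63/20):179/16,T:185/16):59/12):231/64,M:717/64):179/64,W:531/64):429/128,X:429/128)
total length: 4751/64

BCFQT,M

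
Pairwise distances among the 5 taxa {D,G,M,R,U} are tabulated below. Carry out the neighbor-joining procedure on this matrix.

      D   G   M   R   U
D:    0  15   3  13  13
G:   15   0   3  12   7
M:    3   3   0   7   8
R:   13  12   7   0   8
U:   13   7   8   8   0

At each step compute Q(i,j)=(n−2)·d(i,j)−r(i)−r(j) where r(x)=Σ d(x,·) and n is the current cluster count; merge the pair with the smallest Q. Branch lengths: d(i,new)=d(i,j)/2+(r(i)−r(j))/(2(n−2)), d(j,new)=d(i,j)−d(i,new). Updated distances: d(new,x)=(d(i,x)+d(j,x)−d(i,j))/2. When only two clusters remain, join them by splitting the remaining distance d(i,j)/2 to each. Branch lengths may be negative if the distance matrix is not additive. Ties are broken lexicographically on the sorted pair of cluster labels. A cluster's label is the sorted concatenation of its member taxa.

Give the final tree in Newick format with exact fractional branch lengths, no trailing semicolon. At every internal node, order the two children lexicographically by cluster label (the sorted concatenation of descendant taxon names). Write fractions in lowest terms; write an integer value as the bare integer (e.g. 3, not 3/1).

1. join D+M (d=3, Q=-56) ⇒ DM; edges |D|=16/3, |M|=-7/3
  updated: d(DM,G)=15/2, d(DM,R)=17/2, d(DM,U)=9
2. join DM+G (d=15/2, Q=-73/2) ⇒ DGM; edges |DM|=27/8, |G|=33/8
  updated: d(DGM,R)=13/2, d(DGM,U)=17/4
3. join DGM+R (d=13/2, Q=-75/4) ⇒ DGMR; edges |DGM|=11/8, |R|=41/8
  updated: d(DGMR,U)=23/8
4. join DGMR+U (d=23/8) ⇒ DGMRU; edges |DGMR|=23/16, |U|=23/16
final tree: ((((D:16/3,M:-7/3):27/8,G:33/8):11/8,R:41/8):23/16,U:23/16)
total length: 159/8

((((D:16/3,M:-7/3):27/8,G:33/8):11/8,R:41/8):23/16,U:23/16)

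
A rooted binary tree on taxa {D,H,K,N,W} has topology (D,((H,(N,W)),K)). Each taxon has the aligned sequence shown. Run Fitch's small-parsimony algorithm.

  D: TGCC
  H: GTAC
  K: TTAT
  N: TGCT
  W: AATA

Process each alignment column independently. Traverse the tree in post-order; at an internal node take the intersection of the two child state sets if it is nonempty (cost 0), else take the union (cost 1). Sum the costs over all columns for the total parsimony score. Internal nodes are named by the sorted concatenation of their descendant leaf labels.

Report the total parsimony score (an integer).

11

site 0, node NW: N={T} ∪ W={A} → {A,T} (+1)
site 0, node HNW: H={G} ∪ NW={A,T} → {A,G,T} (+1)
site 0, node HKNW: HNW={A,G,T} ∩ K={T} → {T} (+0)
site 0, node DHKNW: D={T} ∩ HKNW={T} → {T} (+0)
site 1, node NW: N={G} ∪ W={A} → {A,G} (+1)
site 1, node HNW: H={T} ∪ NW={A,G} → {A,G,T} (+1)
site 1, node HKNW: HNW={A,G,T} ∩ K={T} → {T} (+0)
site 1, node DHKNW: D={G} ∪ HKNW={T} → {G,T} (+1)
site 2, node NW: N={C} ∪ W={T} → {C,T} (+1)
site 2, node HNW: H={A} ∪ NW={C,T} → {A,C,T} (+1)
site 2, node HKNW: HNW={A,C,T} ∩ K={A} → {A} (+0)
site 2, node DHKNW: D={C} ∪ HKNW={A} → {A,C} (+1)
site 3, node NW: N={T} ∪ W={A} → {A,T} (+1)
site 3, node HNW: H={C} ∪ NW={A,T} → {A,C,T} (+1)
site 3, node HKNW: HNW={A,C,T} ∩ K={T} → {T} (+0)
site 3, node DHKNW: D={C} ∪ HKNW={T} → {C,T} (+1)
per-site changes: [2, 3, 3, 3]; total = 11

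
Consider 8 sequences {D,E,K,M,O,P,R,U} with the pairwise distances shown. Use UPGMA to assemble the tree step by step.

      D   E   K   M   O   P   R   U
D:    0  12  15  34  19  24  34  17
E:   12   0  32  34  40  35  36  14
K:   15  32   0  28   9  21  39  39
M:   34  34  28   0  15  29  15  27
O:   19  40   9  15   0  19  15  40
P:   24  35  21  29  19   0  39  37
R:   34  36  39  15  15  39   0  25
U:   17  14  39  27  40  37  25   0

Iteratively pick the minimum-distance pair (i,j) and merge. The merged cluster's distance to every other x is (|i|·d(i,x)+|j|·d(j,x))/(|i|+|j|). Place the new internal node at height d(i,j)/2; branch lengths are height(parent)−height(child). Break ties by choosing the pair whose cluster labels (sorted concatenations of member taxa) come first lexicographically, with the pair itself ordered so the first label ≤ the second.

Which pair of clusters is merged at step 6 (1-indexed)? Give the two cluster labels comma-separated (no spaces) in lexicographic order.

step 1: merge (K,O) at d=9; branch lengths K→9/2, O→9/2; new cluster KO
  updated: d(D,KO)=17, d(E,KO)=36, d(KO,M)=43/2, d(KO,P)=20, d(KO,R)=27, d(KO,U)=79/2
step 2: merge (D,E) at d=12; branch lengths D→6, E→6; new cluster DE
  updated: d(DE,KO)=53/2, d(DE,M)=34, d(DE,P)=59/2, d(DE,R)=35, d(DE,U)=31/2
step 3: merge (M,R) at d=15; branch lengths M→15/2, R→15/2; new cluster MR
  updated: d(DE,MR)=69/2, d(KO,MR)=97/4, d(MR,P)=34, d(MR,U)=26
step 4: merge (DE,U) at d=31/2; branch lengths DE→7/4, U→31/4; new cluster DEU
  updated: d(DEU,KO)=185/6, d(DEU,MR)=95/3, d(DEU,P)=32
step 5: merge (KO,P) at d=20; branch lengths KO→11/2, P→10; new cluster KOP
  updated: d(DEU,KOP)=281/9, d(KOP,MR)=55/2
step 6: merge (KOP,MR) at d=55/2; branch lengths KOP→15/4, MR→25/4; new cluster KMOPR
  updated: d(DEU,KMOPR)=157/5
step 7: merge (DEU,KMOPR) at d=157/5; branch lengths DEU→159/20, KMOPR→39/20; new cluster DEKMOPRU
final tree: (((D:6,E:6):7/4,U:31/4):159/20,(((K:9/2,O:9/2):11/2,P:10):15/4,(M:15/2,R:15/2):25/4):39/20)
total length: 809/10

KOP,MR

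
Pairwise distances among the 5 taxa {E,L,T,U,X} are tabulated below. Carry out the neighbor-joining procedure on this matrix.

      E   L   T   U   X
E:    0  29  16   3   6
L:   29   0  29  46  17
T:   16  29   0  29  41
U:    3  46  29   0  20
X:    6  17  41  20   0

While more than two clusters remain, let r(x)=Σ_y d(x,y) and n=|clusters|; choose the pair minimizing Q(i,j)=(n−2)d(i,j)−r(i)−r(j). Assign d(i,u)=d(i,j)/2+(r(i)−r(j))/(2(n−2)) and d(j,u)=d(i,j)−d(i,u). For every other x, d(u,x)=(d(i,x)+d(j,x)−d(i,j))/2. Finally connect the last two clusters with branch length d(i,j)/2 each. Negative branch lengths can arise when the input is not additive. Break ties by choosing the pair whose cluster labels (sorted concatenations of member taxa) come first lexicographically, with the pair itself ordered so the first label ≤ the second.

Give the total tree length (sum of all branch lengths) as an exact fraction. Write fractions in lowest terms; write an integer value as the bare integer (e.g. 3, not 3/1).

step 1: merge (L,X) at d=17, Q=-154; branch lengths L→44/3, X→7/3; new cluster LX
  updated: d(E,LX)=9, d(LX,T)=53/2, d(LX,U)=49/2
step 2: merge (E,U) at d=3, Q=-157/2; branch lengths E→-45/8, U→69/8; new cluster EU
  updated: d(EU,LX)=61/4, d(EU,T)=21
step 3: merge (EU,LX) at d=61/4, Q=-251/4; branch lengths EU→39/8, LX→83/8; new cluster ELUX
  updated: d(ELUX,T)=129/8
step 4: merge (ELUX,T) at d=129/8; branch lengths ELUX→129/16, T→129/16; new cluster ELTUX
final tree: (((E:-45/8,U:69/8):39/8,(L:44/3,X:7/3):83/8):129/16,T:129/16)
total length: 411/8

411/8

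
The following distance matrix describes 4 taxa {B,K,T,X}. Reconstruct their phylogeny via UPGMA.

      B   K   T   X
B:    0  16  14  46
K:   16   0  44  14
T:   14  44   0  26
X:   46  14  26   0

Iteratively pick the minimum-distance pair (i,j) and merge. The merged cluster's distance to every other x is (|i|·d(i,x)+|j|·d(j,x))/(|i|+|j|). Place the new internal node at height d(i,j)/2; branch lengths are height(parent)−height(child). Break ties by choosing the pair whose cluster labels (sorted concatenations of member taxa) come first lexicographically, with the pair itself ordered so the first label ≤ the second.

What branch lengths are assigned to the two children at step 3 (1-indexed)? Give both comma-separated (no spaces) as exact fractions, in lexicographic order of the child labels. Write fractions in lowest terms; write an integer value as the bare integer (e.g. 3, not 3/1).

19/2,19/2

1. join B+T (d=14) ⇒ BT; edges |B|=7, |T|=7
  updated: d(BT,K)=30, d(BT,X)=36
2. join K+X (d=14) ⇒ KX; edges |K|=7, |X|=7
  updated: d(BT,KX)=33
3. join BT+KX (d=33) ⇒ BKTX; edges |BT|=19/2, |KX|=19/2
final tree: ((B:7,T:7):19/2,(K:7,X:7):19/2)
total length: 47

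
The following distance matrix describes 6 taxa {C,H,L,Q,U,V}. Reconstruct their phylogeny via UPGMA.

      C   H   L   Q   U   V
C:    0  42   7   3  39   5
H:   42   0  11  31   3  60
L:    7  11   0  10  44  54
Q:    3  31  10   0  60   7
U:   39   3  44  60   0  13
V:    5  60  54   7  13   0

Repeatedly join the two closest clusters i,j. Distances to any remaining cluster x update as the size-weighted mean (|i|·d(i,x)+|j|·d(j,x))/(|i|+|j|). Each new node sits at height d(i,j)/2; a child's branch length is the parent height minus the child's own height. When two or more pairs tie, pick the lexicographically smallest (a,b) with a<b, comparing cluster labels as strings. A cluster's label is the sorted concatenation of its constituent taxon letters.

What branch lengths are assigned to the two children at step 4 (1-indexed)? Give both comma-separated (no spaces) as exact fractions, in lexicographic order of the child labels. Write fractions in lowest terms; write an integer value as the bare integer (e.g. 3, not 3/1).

1. join C+Q (d=3) ⇒ CQ; edges |C|=3/2, |Q|=3/2
  updated: d(CQ,H)=73/2, d(CQ,L)=17/2, d(CQ,U)=99/2, d(CQ,V)=6
2. join H+U (d=3) ⇒ HU; edges |H|=3/2, |U|=3/2
  updated: d(CQ,HU)=43, d(HU,L)=55/2, d(HU,V)=73/2
3. join CQ+V (d=6) ⇒ CQV; edges |CQ|=3/2, |V|=3
  updated: d(CQV,HU)=245/6, d(CQV,L)=71/3
4. join CQV+L (d=71/3) ⇒ CLQV; edges |CQV|=53/6, |L|=71/6
  updated: d(CLQV,HU)=75/2
5. join CLQV+HU (d=75/2) ⇒ CHLQUV; edges |CLQV|=83/12, |HU|=69/4
final tree: ((((C:3/2,Q:3/2):3/2,V:3):53/6,L:71/6):83/12,(H:3/2,U:3/2):69/4)
total length: 166/3

53/6,71/6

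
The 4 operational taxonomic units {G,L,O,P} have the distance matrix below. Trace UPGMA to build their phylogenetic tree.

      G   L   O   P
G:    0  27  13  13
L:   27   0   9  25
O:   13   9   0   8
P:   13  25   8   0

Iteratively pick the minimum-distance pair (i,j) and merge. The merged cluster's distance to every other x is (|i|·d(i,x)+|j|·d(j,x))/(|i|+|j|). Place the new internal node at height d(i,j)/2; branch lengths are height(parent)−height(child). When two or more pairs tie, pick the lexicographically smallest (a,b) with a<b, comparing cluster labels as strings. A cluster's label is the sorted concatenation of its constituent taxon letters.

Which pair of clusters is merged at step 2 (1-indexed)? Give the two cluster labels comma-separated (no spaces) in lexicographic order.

G,OP

1. join O+P (d=8) ⇒ OP; edges |O|=4, |P|=4
  updated: d(G,OP)=13, d(L,OP)=17
2. join G+OP (d=13) ⇒ GOP; edges |G|=13/2, |OP|=5/2
  updated: d(GOP,L)=61/3
3. join GOP+L (d=61/3) ⇒ GLOP; edges |GOP|=11/3, |L|=61/6
final tree: ((G:13/2,(O:4,P:4):5/2):11/3,L:61/6)
total length: 185/6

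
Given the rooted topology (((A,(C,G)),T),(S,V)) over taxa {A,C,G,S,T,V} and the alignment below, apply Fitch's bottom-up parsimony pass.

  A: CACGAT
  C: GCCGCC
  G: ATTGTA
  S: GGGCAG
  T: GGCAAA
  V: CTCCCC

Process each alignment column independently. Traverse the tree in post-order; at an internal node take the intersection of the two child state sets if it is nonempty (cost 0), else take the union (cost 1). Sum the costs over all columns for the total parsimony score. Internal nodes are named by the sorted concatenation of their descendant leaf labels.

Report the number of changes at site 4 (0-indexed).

site 0, node CG: C={G} ∪ G={A} → {A,G} (+1)
site 0, node ACG: A={C} ∪ CG={A,G} → {A,C,G} (+1)
site 0, node ACGT: ACG={A,C,G} ∩ T={G} → {G} (+0)
site 0, node SV: S={G} ∪ V={C} → {C,G} (+1)
site 0, node ACGSTV: ACGT={G} ∩ SV={C,G} → {G} (+0)
site 1, node CG: C={C} ∪ G={T} → {C,T} (+1)
site 1, node ACG: A={A} ∪ CG={C,T} → {A,C,T} (+1)
site 1, node ACGT: ACG={A,C,T} ∪ T={G} → {A,C,G,T} (+1)
site 1, node SV: S={G} ∪ V={T} → {G,T} (+1)
site 1, node ACGSTV: ACGT={A,C,G,T} ∩ SV={G,T} → {G,T} (+0)
site 2, node CG: C={C} ∪ G={T} → {C,T} (+1)
site 2, node ACG: A={C} ∩ CG={C,T} → {C} (+0)
site 2, node ACGT: ACG={C} ∩ T={C} → {C} (+0)
site 2, node SV: S={G} ∪ V={C} → {C,G} (+1)
site 2, node ACGSTV: ACGT={C} ∩ SV={C,G} → {C} (+0)
site 3, node CG: C={G} ∩ G={G} → {G} (+0)
site 3, node ACG: A={G} ∩ CG={G} → {G} (+0)
site 3, node ACGT: ACG={G} ∪ T={A} → {A,G} (+1)
site 3, node SV: S={C} ∩ V={C} → {C} (+0)
site 3, node ACGSTV: ACGT={A,G} ∪ SV={C} → {A,C,G} (+1)
site 4, node CG: C={C} ∪ G={T} → {C,T} (+1)
site 4, node ACG: A={A} ∪ CG={C,T} → {A,C,T} (+1)
site 4, node ACGT: ACG={A,C,T} ∩ T={A} → {A} (+0)
site 4, node SV: S={A} ∪ V={C} → {A,C} (+1)
site 4, node ACGSTV: ACGT={A} ∩ SV={A,C} → {A} (+0)
site 5, node CG: C={C} ∪ G={A} → {A,C} (+1)
site 5, node ACG: A={T} ∪ CG={A,C} → {A,C,T} (+1)
site 5, node ACGT: ACG={A,C,T} ∩ T={A} → {A} (+0)
site 5, node SV: S={G} ∪ V={C} → {C,G} (+1)
site 5, node ACGSTV: ACGT={A} ∪ SV={C,G} → {A,C,G} (+1)
per-site changes: [3, 4, 2, 2, 3, 4]; total = 18

3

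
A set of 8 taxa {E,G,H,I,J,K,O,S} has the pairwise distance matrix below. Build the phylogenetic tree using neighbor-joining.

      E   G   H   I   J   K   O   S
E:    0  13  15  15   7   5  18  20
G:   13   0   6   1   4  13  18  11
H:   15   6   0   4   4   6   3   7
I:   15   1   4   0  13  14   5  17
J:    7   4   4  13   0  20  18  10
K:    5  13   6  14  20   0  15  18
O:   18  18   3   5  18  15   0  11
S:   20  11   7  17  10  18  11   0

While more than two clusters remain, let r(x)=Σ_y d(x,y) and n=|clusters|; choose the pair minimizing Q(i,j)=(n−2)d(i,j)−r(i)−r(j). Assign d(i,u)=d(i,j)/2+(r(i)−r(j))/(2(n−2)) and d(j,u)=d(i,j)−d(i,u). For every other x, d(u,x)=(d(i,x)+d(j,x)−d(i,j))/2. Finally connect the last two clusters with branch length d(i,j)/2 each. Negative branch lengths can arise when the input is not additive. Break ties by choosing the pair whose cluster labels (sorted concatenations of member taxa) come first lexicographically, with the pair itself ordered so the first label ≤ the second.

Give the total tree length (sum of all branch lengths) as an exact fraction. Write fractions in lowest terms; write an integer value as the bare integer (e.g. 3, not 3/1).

1071/32

1. join E+K (d=5, Q=-154) ⇒ EK; edges |E|=8/3, |K|=7/3
  updated: d(EK,G)=21/2, d(EK,H)=8, d(EK,I)=12, d(EK,J)=11, d(EK,O)=14, d(EK,S)=33/2
2. join G+I (d=1, Q=-195/2) ⇒ GI; edges |G|=7/20, |I|=13/20
  updated: d(EK,GI)=43/4, d(GI,H)=9/2, d(GI,J)=8, d(GI,O)=11, d(GI,S)=27/2
3. join H+O (d=3, Q=-143/2) ⇒ HO; edges |H|=-37/16, |O|=85/16
  updated: d(EK,HO)=19/2, d(GI,HO)=25/4, d(HO,J)=19/2, d(HO,S)=15/2
4. join HO+S (d=15/2, Q=-231/4) ⇒ HOS; edges |HO|=31/24, |S|=149/24
  updated: d(EK,HOS)=37/4, d(GI,HOS)=49/8, d(HOS,J)=6
5. join EK+GI (d=43/4, Q=-275/8) ⇒ EGIK; edges |EK|=221/32, |GI|=123/32
  updated: d(EGIK,HOS)=37/16, d(EGIK,J)=33/8
6. join EGIK+HOS (d=37/16, Q=-199/16) ⇒ EGHIKOS; edges |EGIK|=7/32, |HOS|=67/32
  updated: d(EGHIKOS,J)=125/32
7. join EGHIKOS+J (d=125/32) ⇒ EGHIJKOS; edges |EGHIKOS|=125/64, |J|=125/64
final tree: ((((E:8/3,K:7/3):221/32,(G:7/20,I:13/20):123/32):7/32,((H:-37/16,O:85/16):31/24,S:149/24):67/32):125/64,J:125/64)
total length: 1071/32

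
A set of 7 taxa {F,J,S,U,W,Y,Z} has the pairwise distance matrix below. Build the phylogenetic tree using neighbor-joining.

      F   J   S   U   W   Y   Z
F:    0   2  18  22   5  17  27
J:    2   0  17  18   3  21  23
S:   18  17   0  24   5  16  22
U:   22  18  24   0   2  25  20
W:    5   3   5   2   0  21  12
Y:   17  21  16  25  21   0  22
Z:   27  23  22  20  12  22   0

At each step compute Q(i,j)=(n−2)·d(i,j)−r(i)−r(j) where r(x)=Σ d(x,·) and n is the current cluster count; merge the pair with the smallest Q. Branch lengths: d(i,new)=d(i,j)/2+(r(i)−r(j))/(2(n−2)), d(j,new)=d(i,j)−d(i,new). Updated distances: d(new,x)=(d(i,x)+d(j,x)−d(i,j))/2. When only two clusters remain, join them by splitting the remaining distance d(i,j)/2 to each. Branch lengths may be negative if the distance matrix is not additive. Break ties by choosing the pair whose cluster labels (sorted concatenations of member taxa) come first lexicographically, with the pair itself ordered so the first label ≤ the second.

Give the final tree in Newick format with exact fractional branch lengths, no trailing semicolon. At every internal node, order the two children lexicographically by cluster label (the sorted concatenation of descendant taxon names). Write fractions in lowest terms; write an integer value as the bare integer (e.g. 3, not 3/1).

(((((F:17/10,J:3/10):19/3,(U:55/8,W:-39/8):11/3):5/2,Z:12):2,S:27/4):37/8,Y:37/8)

iteration 1: select F,J (d=2, Q=-165); attach at lengths (17/10, 3/10); label the merged cluster FJ
  updated: d(FJ,S)=33/2, d(FJ,U)=19, d(FJ,W)=3, d(FJ,Y)=18, d(FJ,Z)=24
iteration 2: select U,W (d=2, Q=-125); attach at lengths (55/8, -39/8); label the merged cluster UW
  updated: d(FJ,UW)=10, d(S,UW)=27/2, d(UW,Y)=22, d(UW,Z)=15
iteration 3: select FJ,UW (d=10, Q=-99); attach at lengths (19/3, 11/3); label the merged cluster FJUW
  updated: d(FJUW,S)=10, d(FJUW,Y)=15, d(FJUW,Z)=29/2
iteration 4: select FJUW,Z (d=29/2, Q=-69); attach at lengths (5/2, 12); label the merged cluster FJUWZ
  updated: d(FJUWZ,S)=35/4, d(FJUWZ,Y)=45/4
iteration 5: select FJUWZ,S (d=35/4, Q=-36); attach at lengths (2, 27/4); label the merged cluster FJSUWZ
  updated: d(FJSUWZ,Y)=37/4
iteration 6: select FJSUWZ,Y (d=37/4); attach at lengths (37/8, 37/8); label the merged cluster FJSUWYZ
final tree: (((((F:17/10,J:3/10):19/3,(U:55/8,W:-39/8):11/3):5/2,Z:12):2,S:27/4):37/8,Y:37/8)
total length: 93/2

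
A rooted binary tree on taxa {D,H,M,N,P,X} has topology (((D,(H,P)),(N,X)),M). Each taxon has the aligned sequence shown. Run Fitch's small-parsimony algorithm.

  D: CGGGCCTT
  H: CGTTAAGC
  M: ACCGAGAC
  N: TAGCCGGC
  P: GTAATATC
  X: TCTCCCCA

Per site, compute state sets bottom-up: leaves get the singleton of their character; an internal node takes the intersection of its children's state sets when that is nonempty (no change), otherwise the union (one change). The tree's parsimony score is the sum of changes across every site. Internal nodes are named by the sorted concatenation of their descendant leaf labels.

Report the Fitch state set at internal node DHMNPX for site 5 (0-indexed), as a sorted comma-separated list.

site 0, node HP: H={C} ∪ P={G} → {C,G} (+1)
site 0, node DHP: D={C} ∩ HP={C,G} → {C} (+0)
site 0, node NX: N={T} ∩ X={T} → {T} (+0)
site 0, node DHNPX: DHP={C} ∪ NX={T} → {C,T} (+1)
site 0, node DHMNPX: DHNPX={C,T} ∪ M={A} → {A,C,T} (+1)
site 1, node HP: H={G} ∪ P={T} → {G,T} (+1)
site 1, node DHP: D={G} ∩ HP={G,T} → {G} (+0)
site 1, node NX: N={A} ∪ X={C} → {A,C} (+1)
site 1, node DHNPX: DHP={G} ∪ NX={A,C} → {A,C,G} (+1)
site 1, node DHMNPX: DHNPX={A,C,G} ∩ M={C} → {C} (+0)
site 2, node HP: H={T} ∪ P={A} → {A,T} (+1)
site 2, node DHP: D={G} ∪ HP={A,T} → {A,G,T} (+1)
site 2, node NX: N={G} ∪ X={T} → {G,T} (+1)
site 2, node DHNPX: DHP={A,G,T} ∩ NX={G,T} → {G,T} (+0)
site 2, node DHMNPX: DHNPX={G,T} ∪ M={C} → {C,G,T} (+1)
site 3, node HP: H={T} ∪ P={A} → {A,T} (+1)
site 3, node DHP: D={G} ∪ HP={A,T} → {A,G,T} (+1)
site 3, node NX: N={C} ∩ X={C} → {C} (+0)
site 3, node DHNPX: DHP={A,G,T} ∪ NX={C} → {A,C,G,T} (+1)
site 3, node DHMNPX: DHNPX={A,C,G,T} ∩ M={G} → {G} (+0)
site 4, node HP: H={A} ∪ P={T} → {A,T} (+1)
site 4, node DHP: D={C} ∪ HP={A,T} → {A,C,T} (+1)
site 4, node NX: N={C} ∩ X={C} → {C} (+0)
site 4, node DHNPX: DHP={A,C,T} ∩ NX={C} → {C} (+0)
site 4, node DHMNPX: DHNPX={C} ∪ M={A} → {A,C} (+1)
site 5, node HP: H={A} ∩ P={A} → {A} (+0)
site 5, node DHP: D={C} ∪ HP={A} → {A,C} (+1)
site 5, node NX: N={G} ∪ X={C} → {C,G} (+1)
site 5, node DHNPX: DHP={A,C} ∩ NX={C,G} → {C} (+0)
site 5, node DHMNPX: DHNPX={C} ∪ M={G} → {C,G} (+1)
site 6, node HP: H={G} ∪ P={T} → {G,T} (+1)
site 6, node DHP: D={T} ∩ HP={G,T} → {T} (+0)
site 6, node NX: N={G} ∪ X={C} → {C,G} (+1)
site 6, node DHNPX: DHP={T} ∪ NX={C,G} → {C,G,T} (+1)
site 6, node DHMNPX: DHNPX={C,G,T} ∪ M={A} → {A,C,G,T} (+1)
site 7, node HP: H={C} ∩ P={C} → {C} (+0)
site 7, node DHP: D={T} ∪ HP={C} → {C,T} (+1)
site 7, node NX: N={C} ∪ X={A} → {A,C} (+1)
site 7, node DHNPX: DHP={C,T} ∩ NX={A,C} → {C} (+0)
site 7, node DHMNPX: DHNPX={C} ∩ M={C} → {C} (+0)
per-site changes: [3, 3, 4, 3, 3, 3, 4, 2]; total = 25

C,G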